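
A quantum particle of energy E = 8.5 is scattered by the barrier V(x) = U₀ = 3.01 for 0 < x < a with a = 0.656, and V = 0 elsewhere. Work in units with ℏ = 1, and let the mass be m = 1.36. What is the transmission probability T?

Above the barrier the interior wavenumber is k₂ = √(2m(E − U₀))/ℏ = 3.864, giving phase k₂a = 2.535.
Matching at both interfaces gives T⁻¹ = 1 + U₀² sin²(k₂a) / [4E(E − U₀)] = 1.016, hence T = 0.984.

T = 0.984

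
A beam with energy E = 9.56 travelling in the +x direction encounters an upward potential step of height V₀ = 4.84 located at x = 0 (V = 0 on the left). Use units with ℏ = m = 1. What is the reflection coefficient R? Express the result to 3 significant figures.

R = 0.0305

On each side the TISE gives plane waves with k = √(2m(E − V))/ℏ: k₁ = √(2·1·9.56) = 4.373, k₂ = √(2·1·4.72) = 3.072.
Matching ψ and ψ′ at x = 0 gives r = (k₁ − k₂)/(k₁ + k₂), so R = r² = 0.03050 and T = 1 − R = 0.9695.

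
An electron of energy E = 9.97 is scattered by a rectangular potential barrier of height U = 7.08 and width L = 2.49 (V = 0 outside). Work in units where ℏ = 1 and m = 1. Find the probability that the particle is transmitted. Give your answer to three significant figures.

T = 0.964

Above the barrier the interior wavenumber is k₂ = √(2m(E − U))/ℏ = 2.404, giving phase k₂L = 5.986.
T = [1 + U² sin²(k₂L) / (4E(E − U))]⁻¹ = 1/1.037 = 0.964.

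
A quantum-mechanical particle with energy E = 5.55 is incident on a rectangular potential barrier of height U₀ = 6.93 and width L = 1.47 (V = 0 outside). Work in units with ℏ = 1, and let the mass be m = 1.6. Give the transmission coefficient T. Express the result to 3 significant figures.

Since E < U₀ the interior solution is evanescent with decay constant κ = √(2m(U₀ − E))/ℏ = 2.101.
κL = 3.089, sinh(κL) = 10.96.
Matching ψ, ψ′ at both faces gives T = [1 + U₀² sinh²(κL) / (4E(U₀ − E))]⁻¹ = 1/189.2 = 0.00529.

T = 0.00529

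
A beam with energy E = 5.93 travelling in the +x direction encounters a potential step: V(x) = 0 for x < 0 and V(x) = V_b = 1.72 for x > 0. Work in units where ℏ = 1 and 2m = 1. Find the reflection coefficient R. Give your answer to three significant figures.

The wavenumbers are k₁ = √(2mE)/ℏ = 2.435 on the left and k₂ = √(2m(E − V_b))/ℏ = 2.052 on the right.
Continuity of ψ and ψ′ at the step yields the reflection amplitude r = (k₁ − k₂)/(k₁ + k₂) = 0.08543; thus R = |r|² = 0.007299, T = 0.9927.

R = 0.00730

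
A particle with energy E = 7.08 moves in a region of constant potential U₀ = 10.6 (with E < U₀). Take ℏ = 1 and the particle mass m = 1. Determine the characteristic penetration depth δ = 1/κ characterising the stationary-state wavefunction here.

δ = 0.377

Since E < U₀ the TISE in this region is ψ'' = κ²ψ with κ = √(2m(U₀ − E))/ℏ.
κ = √(2 × 1 × 3.52) = 2.653. The penetration depth is δ = 1/κ = 0.377.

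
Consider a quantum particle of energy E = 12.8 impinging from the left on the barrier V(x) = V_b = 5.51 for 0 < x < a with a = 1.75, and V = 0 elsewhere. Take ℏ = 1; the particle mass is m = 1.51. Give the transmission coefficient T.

Above the barrier the interior wavenumber is k₂ = √(2m(E − V_b))/ℏ = 4.692, giving phase k₂a = 8.211.
Matching at both interfaces gives T⁻¹ = 1 + V_b² sin²(k₂a) / [4E(E − V_b)] = 1.071, hence T = 0.933.

T = 0.933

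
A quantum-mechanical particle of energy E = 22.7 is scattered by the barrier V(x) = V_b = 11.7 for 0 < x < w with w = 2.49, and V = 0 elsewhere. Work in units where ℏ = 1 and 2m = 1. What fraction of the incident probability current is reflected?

E > V_b: inside the barrier k₂ = √(2m(E − V_b))/ℏ = 3.317, k₂w = 8.258.
Matching at both interfaces gives T⁻¹ = 1 + V_b² sin²(k₂w) / [4E(E − V_b)] = 1.116, hence T = 0.896.
R = 1 − T = 0.104.

R = 0.104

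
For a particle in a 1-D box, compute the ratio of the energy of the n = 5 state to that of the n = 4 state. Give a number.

1.5625

Since E_n ∝ n², the ratio is (5/4)² = 1.5625.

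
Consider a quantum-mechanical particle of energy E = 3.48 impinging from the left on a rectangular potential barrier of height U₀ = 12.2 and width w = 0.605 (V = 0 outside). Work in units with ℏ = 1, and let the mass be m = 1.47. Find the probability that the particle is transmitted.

E < U₀: inside the barrier ψ ∝ e^{±κx} with κ = √(2m(U₀ − E))/ℏ = 5.063.
κw = 3.063, sinh(κw) = 10.68.
Matching ψ, ψ′ at both faces gives T = [1 + U₀² sinh²(κw) / (4E(U₀ − E))]⁻¹ = 1/140.7 = 0.00710.

T = 0.00710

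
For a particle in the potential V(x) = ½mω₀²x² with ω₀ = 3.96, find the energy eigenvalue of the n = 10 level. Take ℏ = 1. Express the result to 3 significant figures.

The oscillator eigenvalues are E_n = ℏω₀(n + ½), so E_10 = 3.96 × 10.5 = 41.58.

E = 41.6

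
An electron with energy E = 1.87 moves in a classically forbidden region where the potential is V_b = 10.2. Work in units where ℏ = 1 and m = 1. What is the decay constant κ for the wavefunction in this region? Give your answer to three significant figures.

Since E < V_b the TISE in this region is ψ'' = κ²ψ with κ = √(2m(V_b − E))/ℏ.
κ = √(2 × 1 × 8.33) = 4.082.

κ = 4.08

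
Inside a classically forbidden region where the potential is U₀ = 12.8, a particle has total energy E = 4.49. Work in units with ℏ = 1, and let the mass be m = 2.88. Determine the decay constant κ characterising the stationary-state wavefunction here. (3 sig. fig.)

κ = 6.92

Since E < U₀ the TISE in this region is ψ'' = κ²ψ with κ = √(2m(U₀ − E))/ℏ.
κ = √(2 × 2.88 × 8.31) = 6.918.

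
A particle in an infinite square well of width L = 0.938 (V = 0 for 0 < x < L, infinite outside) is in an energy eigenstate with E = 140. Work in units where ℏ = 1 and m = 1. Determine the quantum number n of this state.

n = 5

From E_n = n²π²ℏ²/(2mL²) invert to n = √(2mL²E)/(πℏ).
n = (0.938/π) × √(2 × 1 × 140) = 4.996 → n = 5.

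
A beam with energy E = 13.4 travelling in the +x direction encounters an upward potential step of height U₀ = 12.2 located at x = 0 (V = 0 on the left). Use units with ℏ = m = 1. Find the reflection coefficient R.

R = 0.291

The wavenumbers are k₁ = √(2mE)/ℏ = 5.177 on the left and k₂ = √(2m(E − U₀))/ℏ = 1.549 on the right.
Matching ψ and ψ′ at x = 0 gives r = (k₁ − k₂)/(k₁ + k₂), so R = r² = 0.2909 and T = 1 − R = 0.7091.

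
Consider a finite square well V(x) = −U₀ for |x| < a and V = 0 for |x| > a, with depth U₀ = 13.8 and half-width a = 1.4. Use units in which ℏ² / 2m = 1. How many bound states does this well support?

N = 4

The dimensionless depth is z₀ = a√(2mU₀)/ℏ = 1.4 × √(13.80) = 5.201.
The even/odd transcendental equations gain one root per π/2 in z₀, giving N = 1 + ⌊2z₀/π⌋ = 1 + ⌊3.311⌋ = 4.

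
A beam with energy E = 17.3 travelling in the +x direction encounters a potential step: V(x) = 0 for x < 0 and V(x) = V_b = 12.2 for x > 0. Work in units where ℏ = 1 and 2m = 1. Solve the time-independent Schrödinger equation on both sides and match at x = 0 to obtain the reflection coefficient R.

The wavenumbers are k₁ = √(2mE)/ℏ = 4.159 on the left and k₂ = √(2m(E − V_b))/ℏ = 2.258 on the right.
Matching ψ and ψ′ at x = 0 gives r = (k₁ − k₂)/(k₁ + k₂), so R = r² = 0.08774 and T = 1 − R = 0.9123.

R = 0.0877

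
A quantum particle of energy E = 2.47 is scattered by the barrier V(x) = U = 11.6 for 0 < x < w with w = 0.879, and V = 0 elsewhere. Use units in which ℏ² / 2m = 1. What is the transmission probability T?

T = 0.0132

Since E < U the interior solution is evanescent with decay constant κ = √(2m(U − E))/ℏ = 3.022.
κw = 2.656, sinh(κw) = 7.084.
Matching ψ, ψ′ at both faces gives T = [1 + U² sinh²(κw) / (4E(U − E))]⁻¹ = 1/75.87 = 0.0132.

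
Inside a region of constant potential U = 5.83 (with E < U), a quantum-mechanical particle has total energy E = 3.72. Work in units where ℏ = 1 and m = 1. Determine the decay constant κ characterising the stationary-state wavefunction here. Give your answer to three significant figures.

Since E < U the TISE in this region is ψ'' = κ²ψ with κ = √(2m(U − E))/ℏ.
κ = √(2 × 1 × 2.11) = 2.054.

κ = 2.05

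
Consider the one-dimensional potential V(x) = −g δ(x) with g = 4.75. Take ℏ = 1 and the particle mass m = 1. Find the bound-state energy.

The bound state is ψ(x) = √κ e^{−κ|x|}. The derivative jump ψ'(0⁺) − ψ'(0⁻) = −(2mg/ℏ²)ψ(0) fixes κ = mg/ℏ² = 4.750.
Then E = −ℏ²κ²/(2m) = −mg²/(2ℏ²) = -11.28.

E = -11.3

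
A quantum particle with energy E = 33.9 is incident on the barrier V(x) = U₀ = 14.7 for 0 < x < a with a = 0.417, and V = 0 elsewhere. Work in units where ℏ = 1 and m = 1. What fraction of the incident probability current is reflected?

R = 0.0227

Above the barrier the interior wavenumber is k₂ = √(2m(E − U₀))/ℏ = 6.197, giving phase k₂a = 2.584.
T = [1 + U₀² sin²(k₂a) / (4E(E − U₀))]⁻¹ = 1/1.023 = 0.977.
R = 1 − T = 0.0227.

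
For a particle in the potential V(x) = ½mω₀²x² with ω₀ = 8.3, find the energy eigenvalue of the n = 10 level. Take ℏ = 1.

Using E_n = (n + ½)ℏω₀: E_10 = 10.5 × 8.3 = 87.15.

E = 87.2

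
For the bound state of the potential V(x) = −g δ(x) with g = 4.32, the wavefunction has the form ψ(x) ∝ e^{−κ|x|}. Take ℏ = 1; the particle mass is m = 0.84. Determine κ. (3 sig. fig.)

Integrating the TISE across x = 0 gives the cusp condition ψ'(0⁺) − ψ'(0⁻) = −(2mg/ℏ²)ψ(0).
With ψ ∝ e^{−κ|x|} this yields −2κ = −2mg/ℏ², so κ = mg/ℏ² = 3.629.

κ = 3.63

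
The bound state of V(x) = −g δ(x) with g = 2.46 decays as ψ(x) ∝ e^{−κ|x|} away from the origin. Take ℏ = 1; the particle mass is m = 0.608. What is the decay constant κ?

Integrating the TISE across x = 0 gives the cusp condition ψ'(0⁺) − ψ'(0⁻) = −(2mg/ℏ²)ψ(0).
With ψ ∝ e^{−κ|x|} this yields −2κ = −2mg/ℏ², so κ = mg/ℏ² = 1.496.

κ = 1.50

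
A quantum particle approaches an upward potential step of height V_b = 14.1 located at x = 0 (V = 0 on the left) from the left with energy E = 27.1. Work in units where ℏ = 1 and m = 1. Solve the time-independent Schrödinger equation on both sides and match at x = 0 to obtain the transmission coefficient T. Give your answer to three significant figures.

The wavenumbers are k₁ = √(2mE)/ℏ = 7.362 on the left and k₂ = √(2m(E − V_b))/ℏ = 5.099 on the right.
Continuity of ψ and ψ′ at the step yields the reflection amplitude r = (k₁ − k₂)/(k₁ + k₂) = 0.1816; thus R = |r|² = 0.03298, T = 0.9670.

T = 0.967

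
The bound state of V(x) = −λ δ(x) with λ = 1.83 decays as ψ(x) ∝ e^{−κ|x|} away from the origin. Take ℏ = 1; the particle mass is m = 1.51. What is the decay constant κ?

Integrate −(ℏ²/2m)ψ'' − λδ(x)ψ = Eψ from −ε to +ε: the ψ'' term gives ψ'(0⁺) − ψ'(0⁻) and the δ term gives −(2mλ/ℏ²)ψ(0).
With ψ ∝ e^{−κ|x|} this yields −2κ = −2mλ/ℏ², so κ = mλ/ℏ² = 2.763.

κ = 2.76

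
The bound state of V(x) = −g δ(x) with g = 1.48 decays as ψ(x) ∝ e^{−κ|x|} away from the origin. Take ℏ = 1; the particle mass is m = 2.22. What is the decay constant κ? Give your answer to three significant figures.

Integrate −(ℏ²/2m)ψ'' − gδ(x)ψ = Eψ from −ε to +ε: the ψ'' term gives ψ'(0⁺) − ψ'(0⁻) and the δ term gives −(2mg/ℏ²)ψ(0).
With ψ ∝ e^{−κ|x|} this yields −2κ = −2mg/ℏ², so κ = mg/ℏ² = 3.286.

κ = 3.29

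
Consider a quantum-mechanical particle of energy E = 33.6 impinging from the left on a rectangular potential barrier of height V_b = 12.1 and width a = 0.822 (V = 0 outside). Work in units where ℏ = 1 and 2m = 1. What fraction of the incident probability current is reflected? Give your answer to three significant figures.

Above the barrier the interior wavenumber is k₂ = √(2m(E − V_b))/ℏ = 4.637, giving phase k₂a = 3.811.
T = [1 + V_b² sin²(k₂a) / (4E(E − V_b))]⁻¹ = 1/1.020 = 0.981.
R = 1 − T = 0.0192.

R = 0.0192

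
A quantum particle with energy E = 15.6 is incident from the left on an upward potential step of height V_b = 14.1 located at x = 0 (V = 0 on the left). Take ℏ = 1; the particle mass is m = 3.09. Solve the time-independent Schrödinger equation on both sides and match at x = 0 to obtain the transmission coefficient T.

T = 0.723

The wavenumbers are k₁ = √(2mE)/ℏ = 9.819 on the left and k₂ = √(2m(E − V_b))/ℏ = 3.045 on the right.
Continuity of ψ and ψ′ at the step yields the reflection amplitude r = (k₁ − k₂)/(k₁ + k₂) = 0.5266; thus R = |r|² = 0.2773, T = 0.7227.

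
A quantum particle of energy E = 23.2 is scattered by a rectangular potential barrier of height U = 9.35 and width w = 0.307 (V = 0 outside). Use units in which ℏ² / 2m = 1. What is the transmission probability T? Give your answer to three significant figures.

Above the barrier the interior wavenumber is k₂ = √(2m(E − U))/ℏ = 3.722, giving phase k₂w = 1.143.
Matching at both interfaces gives T⁻¹ = 1 + U² sin²(k₂w) / [4E(E − U)] = 1.056, hence T = 0.947.

T = 0.947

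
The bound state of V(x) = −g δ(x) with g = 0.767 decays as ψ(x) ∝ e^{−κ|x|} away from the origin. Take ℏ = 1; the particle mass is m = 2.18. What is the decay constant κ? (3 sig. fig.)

Integrating the TISE across x = 0 gives the cusp condition ψ'(0⁺) − ψ'(0⁻) = −(2mg/ℏ²)ψ(0).
With ψ ∝ e^{−κ|x|} this yields −2κ = −2mg/ℏ², so κ = mg/ℏ² = 1.672.

κ = 1.67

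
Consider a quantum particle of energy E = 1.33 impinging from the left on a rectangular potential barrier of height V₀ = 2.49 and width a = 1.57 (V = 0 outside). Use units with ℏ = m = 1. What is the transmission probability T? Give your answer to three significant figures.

T = 0.0328

Since E < V₀ the interior solution is evanescent with decay constant κ = √(2m(V₀ − E))/ℏ = 1.523.
κa = 2.391, sinh(κa) = 5.418.
The exact tunnelling result is T⁻¹ = 1 + V₀² sinh²(κa) / [4E(V₀ − E)] = 30.50, so T = 0.0328.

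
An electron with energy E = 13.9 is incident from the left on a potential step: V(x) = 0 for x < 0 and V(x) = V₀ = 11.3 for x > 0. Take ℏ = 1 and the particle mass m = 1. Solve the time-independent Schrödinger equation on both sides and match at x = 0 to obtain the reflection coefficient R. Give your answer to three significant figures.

On each side the TISE gives plane waves with k = √(2m(E − V))/ℏ: k₁ = √(2·1·13.9) = 5.273, k₂ = √(2·1·2.6) = 2.280.
Continuity of ψ and ψ′ at the step yields the reflection amplitude r = (k₁ − k₂)/(k₁ + k₂) = 0.3962; thus R = |r|² = 0.1569, T = 0.8431.

R = 0.157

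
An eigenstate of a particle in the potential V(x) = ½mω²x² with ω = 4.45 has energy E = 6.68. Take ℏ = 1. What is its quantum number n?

n = 1

E_n = ℏω(n + ½) ⇒ n = E/(ℏω) − ½ = 6.68/4.45 − 0.5 = 1.001 → n = 1.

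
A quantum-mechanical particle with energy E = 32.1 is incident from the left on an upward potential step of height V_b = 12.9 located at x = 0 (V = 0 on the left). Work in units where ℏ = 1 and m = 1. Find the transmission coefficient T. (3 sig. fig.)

The wavenumbers are k₁ = √(2mE)/ℏ = 8.012 on the left and k₂ = √(2m(E − V_b))/ℏ = 6.197 on the right.
Continuity of ψ and ψ′ at the step yields the reflection amplitude r = (k₁ − k₂)/(k₁ + k₂) = 0.1278; thus R = |r|² = 0.01633, T = 0.9837.

T = 0.984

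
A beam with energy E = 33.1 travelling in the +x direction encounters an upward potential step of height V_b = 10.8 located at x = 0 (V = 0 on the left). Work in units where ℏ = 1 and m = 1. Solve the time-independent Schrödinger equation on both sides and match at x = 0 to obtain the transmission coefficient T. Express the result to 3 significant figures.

T = 0.990

On each side the TISE gives plane waves with k = √(2m(E − V))/ℏ: k₁ = √(2·1·33.1) = 8.136, k₂ = √(2·1·22.3) = 6.678.
Matching ψ and ψ′ at x = 0 gives r = (k₁ − k₂)/(k₁ + k₂), so R = r² = 0.009686 and T = 1 − R = 0.9903.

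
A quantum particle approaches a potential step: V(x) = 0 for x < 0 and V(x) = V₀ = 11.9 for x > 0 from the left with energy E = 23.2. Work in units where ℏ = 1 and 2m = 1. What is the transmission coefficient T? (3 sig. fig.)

T = 0.968

The wavenumbers are k₁ = √(2mE)/ℏ = 4.817 on the left and k₂ = √(2m(E − V₀))/ℏ = 3.362 on the right.
Matching ψ and ψ′ at x = 0 gives r = (k₁ − k₂)/(k₁ + k₂), so R = r² = 0.03166 and T = 1 − R = 0.9683.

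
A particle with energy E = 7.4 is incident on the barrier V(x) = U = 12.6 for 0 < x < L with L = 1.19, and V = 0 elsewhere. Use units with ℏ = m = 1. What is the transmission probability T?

Since E < U the interior solution is evanescent with decay constant κ = √(2m(U − E))/ℏ = 3.225.
κL = 3.838, sinh(κL) = 23.20.
The exact tunnelling result is T⁻¹ = 1 + U² sinh²(κL) / [4E(U − E)] = 556.0, so T = 0.00180.

T = 0.00180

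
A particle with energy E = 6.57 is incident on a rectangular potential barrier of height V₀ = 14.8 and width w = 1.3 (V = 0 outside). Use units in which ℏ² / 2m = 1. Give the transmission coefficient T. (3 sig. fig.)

T = 0.00227

E < V₀: inside the barrier ψ ∝ e^{±κx} with κ = √(2m(V₀ − E))/ℏ = 2.869.
κw = 3.729, sinh(κw) = 20.82.
The exact tunnelling result is T⁻¹ = 1 + V₀² sinh²(κw) / [4E(V₀ − E)] = 439.8, so T = 0.00227.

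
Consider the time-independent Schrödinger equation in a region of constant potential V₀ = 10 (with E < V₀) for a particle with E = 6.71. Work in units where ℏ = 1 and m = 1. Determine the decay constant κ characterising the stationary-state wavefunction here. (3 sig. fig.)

κ = 2.57

Since E < V₀ the TISE in this region is ψ'' = κ²ψ with κ = √(2m(V₀ − E))/ℏ.
κ = √(2 × 1 × 3.29) = 2.565.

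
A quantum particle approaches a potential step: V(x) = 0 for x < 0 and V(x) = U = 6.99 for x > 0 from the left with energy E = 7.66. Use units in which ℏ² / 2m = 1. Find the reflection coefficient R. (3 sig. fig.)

The wavenumbers are k₁ = √(2mE)/ℏ = 2.768 on the left and k₂ = √(2m(E − U))/ℏ = 0.8185 on the right.
Continuity of ψ and ψ′ at the step yields the reflection amplitude r = (k₁ − k₂)/(k₁ + k₂) = 0.5435; thus R = |r|² = 0.2954, T = 0.7046.

R = 0.295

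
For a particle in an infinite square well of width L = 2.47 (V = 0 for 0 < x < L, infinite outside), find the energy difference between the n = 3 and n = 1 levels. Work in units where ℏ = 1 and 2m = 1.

E_n = n²π²ℏ²/(2mL²), so ΔE = (3² − 1²) π²ℏ²/(2mL²).
ΔE = 8 × π² / (2 × 0.5 × 2.47²) = 12.94.

ΔE = 12.9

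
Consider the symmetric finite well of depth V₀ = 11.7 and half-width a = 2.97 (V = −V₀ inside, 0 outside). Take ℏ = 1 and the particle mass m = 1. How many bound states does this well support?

Define the well-strength parameter z₀ = (a/ℏ)√(2mV₀) = 2.97 × √(2·1·11.7) = 14.37.
A new bound state (alternating even/odd) appears each time z₀ passes a multiple of π/2, so N = ⌊2z₀/π⌋ + 1 = ⌊9.146⌋ + 1 = 10.

N = 10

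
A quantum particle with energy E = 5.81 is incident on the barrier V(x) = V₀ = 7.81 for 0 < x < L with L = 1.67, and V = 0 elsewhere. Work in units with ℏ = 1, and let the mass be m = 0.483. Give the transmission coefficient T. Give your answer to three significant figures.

T = 0.0291

E < V₀: inside the barrier ψ ∝ e^{±κx} with κ = √(2m(V₀ − E))/ℏ = 1.390.
κL = 2.321, sinh(κL) = 5.045.
The exact tunnelling result is T⁻¹ = 1 + V₀² sinh²(κL) / [4E(V₀ − E)] = 34.40, so T = 0.0291.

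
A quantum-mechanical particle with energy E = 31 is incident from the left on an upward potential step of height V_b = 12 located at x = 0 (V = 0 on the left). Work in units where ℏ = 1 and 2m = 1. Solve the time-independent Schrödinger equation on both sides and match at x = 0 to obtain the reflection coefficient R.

R = 0.0148

The wavenumbers are k₁ = √(2mE)/ℏ = 5.568 on the left and k₂ = √(2m(E − V_b))/ℏ = 4.359 on the right.
Continuity of ψ and ψ′ at the step yields the reflection amplitude r = (k₁ − k₂)/(k₁ + k₂) = 0.1218; thus R = |r|² = 0.01483, T = 0.9852.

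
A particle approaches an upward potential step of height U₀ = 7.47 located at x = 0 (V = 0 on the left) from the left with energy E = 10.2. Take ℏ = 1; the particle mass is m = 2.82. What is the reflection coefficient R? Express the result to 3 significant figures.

The wavenumbers are k₁ = √(2mE)/ℏ = 7.585 on the left and k₂ = √(2m(E − U₀))/ℏ = 3.924 on the right.
Continuity of ψ and ψ′ at the step yields the reflection amplitude r = (k₁ − k₂)/(k₁ + k₂) = 0.3181; thus R = |r|² = 0.1012, T = 0.8988.

R = 0.101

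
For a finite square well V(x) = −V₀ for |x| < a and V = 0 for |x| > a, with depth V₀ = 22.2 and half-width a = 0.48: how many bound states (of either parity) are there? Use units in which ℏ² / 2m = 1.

Define the well-strength parameter z₀ = (a/ℏ)√(2mV₀) = 0.48 × √(2·0.5·22.2) = 2.262.
A new bound state (alternating even/odd) appears each time z₀ passes a multiple of π/2, so N = ⌊2z₀/π⌋ + 1 = ⌊1.440⌋ + 1 = 2.

N = 2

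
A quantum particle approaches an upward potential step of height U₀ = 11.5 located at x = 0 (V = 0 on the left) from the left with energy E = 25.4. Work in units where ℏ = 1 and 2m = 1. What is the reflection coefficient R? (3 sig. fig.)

R = 0.0224

On each side the TISE gives plane waves with k = √(2m(E − V))/ℏ: k₁ = √(2·½·25.4) = 5.040, k₂ = √(2·½·13.9) = 3.728.
Continuity of ψ and ψ′ at the step yields the reflection amplitude r = (k₁ − k₂)/(k₁ + k₂) = 0.1496; thus R = |r|² = 0.02238, T = 0.9776.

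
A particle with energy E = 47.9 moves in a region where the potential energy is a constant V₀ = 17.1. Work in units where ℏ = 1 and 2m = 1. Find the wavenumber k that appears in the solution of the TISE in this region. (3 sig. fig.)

With E > V₀ the solution is oscillatory, ψ ∝ e^{±ikx} with k = √(2m(E − V₀))/ℏ.
k = √(2 × 0.5 × 30.8) = 5.550.

k = 5.55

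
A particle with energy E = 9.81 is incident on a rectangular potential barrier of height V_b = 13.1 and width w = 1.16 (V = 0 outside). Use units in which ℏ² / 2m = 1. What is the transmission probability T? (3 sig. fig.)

E < V_b: inside the barrier ψ ∝ e^{±κx} with κ = √(2m(V_b − E))/ℏ = 1.814.
κw = 2.104, sinh(κw) = 4.039.
Matching ψ, ψ′ at both faces gives T = [1 + V_b² sinh²(κw) / (4E(V_b − E))]⁻¹ = 1/22.68 = 0.0441.

T = 0.0441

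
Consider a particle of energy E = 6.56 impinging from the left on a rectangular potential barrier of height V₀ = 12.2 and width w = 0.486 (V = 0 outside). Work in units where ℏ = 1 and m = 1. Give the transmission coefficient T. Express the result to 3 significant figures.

T = 0.141

E < V₀: inside the barrier ψ ∝ e^{±κx} with κ = √(2m(V₀ − E))/ℏ = 3.359.
κw = 1.632, sinh(κw) = 2.460.
Matching ψ, ψ′ at both faces gives T = [1 + V₀² sinh²(κw) / (4E(V₀ − E))]⁻¹ = 1/7.086 = 0.141.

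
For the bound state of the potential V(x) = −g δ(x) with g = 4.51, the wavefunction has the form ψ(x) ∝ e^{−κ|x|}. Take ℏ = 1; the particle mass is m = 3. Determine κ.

Integrate −(ℏ²/2m)ψ'' − gδ(x)ψ = Eψ from −ε to +ε: the ψ'' term gives ψ'(0⁺) − ψ'(0⁻) and the δ term gives −(2mg/ℏ²)ψ(0).
With ψ ∝ e^{−κ|x|} this yields −2κ = −2mg/ℏ², so κ = mg/ℏ² = 13.53.

κ = 13.5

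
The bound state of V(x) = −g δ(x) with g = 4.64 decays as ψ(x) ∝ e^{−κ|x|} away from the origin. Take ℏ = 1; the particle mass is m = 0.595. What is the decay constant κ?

κ = 2.76

Integrate −(ℏ²/2m)ψ'' − gδ(x)ψ = Eψ from −ε to +ε: the ψ'' term gives ψ'(0⁺) − ψ'(0⁻) and the δ term gives −(2mg/ℏ²)ψ(0).
With ψ ∝ e^{−κ|x|} this yields −2κ = −2mg/ℏ², so κ = mg/ℏ² = 2.761.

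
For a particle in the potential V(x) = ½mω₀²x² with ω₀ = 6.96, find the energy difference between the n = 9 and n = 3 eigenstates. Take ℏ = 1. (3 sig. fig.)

ΔE = 41.8

E_n = ℏω₀(n + ½), so ΔE = (9 − 3) ℏω₀ = 6 × 6.96 = 41.76.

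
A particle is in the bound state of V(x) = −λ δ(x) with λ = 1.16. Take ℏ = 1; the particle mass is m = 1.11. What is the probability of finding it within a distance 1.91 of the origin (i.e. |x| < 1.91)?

P = 0.993

The normalised bound state is ψ = √κ e^{−κ|x|} with κ = mλ/ℏ² = 1.288.
P(|x| < d) = ∫_{−d}^{d} κ e^{−2κ|x|} dx = 1 − e^{−2κd} = 1 − e^{−4.919} = 0.9927.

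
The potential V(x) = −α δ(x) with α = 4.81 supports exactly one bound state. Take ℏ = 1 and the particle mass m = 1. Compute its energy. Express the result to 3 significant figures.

For x ≠ 0 the bound state is ψ ∝ e^{−κ|x|}; integrating the TISE across the delta gives the cusp condition 2κ = 2mα/ℏ², so κ = 4.810.
Then E = −ℏ²κ²/(2m) = −mα²/(2ℏ²) = -11.57.

E = -11.6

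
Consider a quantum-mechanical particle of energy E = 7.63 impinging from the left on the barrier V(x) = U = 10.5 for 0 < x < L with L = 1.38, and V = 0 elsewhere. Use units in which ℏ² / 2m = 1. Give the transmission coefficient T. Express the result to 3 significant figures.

T = 0.0293

E < U: inside the barrier ψ ∝ e^{±κx} with κ = √(2m(U − E))/ℏ = 1.694.
κL = 2.338, sinh(κL) = 5.131.
Matching ψ, ψ′ at both faces gives T = [1 + U² sinh²(κL) / (4E(U − E))]⁻¹ = 1/34.14 = 0.0293.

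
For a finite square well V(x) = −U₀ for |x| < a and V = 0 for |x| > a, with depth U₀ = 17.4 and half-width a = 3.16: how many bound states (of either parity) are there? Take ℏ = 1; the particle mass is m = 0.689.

N = 10

The dimensionless depth is z₀ = a√(2mU₀)/ℏ = 3.16 × √(23.98) = 15.47.
A new bound state (alternating even/odd) appears each time z₀ passes a multiple of π/2, so N = ⌊2z₀/π⌋ + 1 = ⌊9.851⌋ + 1 = 10.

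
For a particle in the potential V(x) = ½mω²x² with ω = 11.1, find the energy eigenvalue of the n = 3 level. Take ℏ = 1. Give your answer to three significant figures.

Using E_n = (n + ½)ℏω: E_3 = 3.5 × 11.1 = 38.85.

E = 38.9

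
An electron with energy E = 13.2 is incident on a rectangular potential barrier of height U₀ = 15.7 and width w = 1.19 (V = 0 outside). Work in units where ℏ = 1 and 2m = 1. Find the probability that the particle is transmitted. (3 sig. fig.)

T = 0.0495

Since E < U₀ the interior solution is evanescent with decay constant κ = √(2m(U₀ − E))/ℏ = 1.581.
κw = 1.882, sinh(κw) = 3.206.
The exact tunnelling result is T⁻¹ = 1 + U₀² sinh²(κw) / [4E(U₀ − E)] = 20.19, so T = 0.0495.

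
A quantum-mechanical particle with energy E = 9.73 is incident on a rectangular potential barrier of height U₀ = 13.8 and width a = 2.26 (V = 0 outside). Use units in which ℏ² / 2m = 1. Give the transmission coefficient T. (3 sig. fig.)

Since E < U₀ the interior solution is evanescent with decay constant κ = √(2m(U₀ − E))/ℏ = 2.017.
κa = 4.559, sinh(κa) = 47.76.
The exact tunnelling result is T⁻¹ = 1 + U₀² sinh²(κa) / [4E(U₀ − E)] = 2743, so T = 0.000365.

T = 0.000365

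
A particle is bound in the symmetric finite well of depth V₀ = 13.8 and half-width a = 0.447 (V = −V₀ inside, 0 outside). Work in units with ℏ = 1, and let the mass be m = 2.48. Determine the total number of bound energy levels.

N = 3

Define the well-strength parameter z₀ = (a/ℏ)√(2mV₀) = 0.447 × √(2·2.48·13.8) = 3.698.
A new bound state (alternating even/odd) appears each time z₀ passes a multiple of π/2, so N = ⌊2z₀/π⌋ + 1 = ⌊2.354⌋ + 1 = 3.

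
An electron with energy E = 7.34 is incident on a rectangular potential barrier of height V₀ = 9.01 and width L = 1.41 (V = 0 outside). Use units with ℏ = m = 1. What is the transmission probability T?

T = 0.0139

Since E < V₀ the interior solution is evanescent with decay constant κ = √(2m(V₀ − E))/ℏ = 1.828.
κL = 2.577, sinh(κL) = 6.540.
Matching ψ, ψ′ at both faces gives T = [1 + V₀² sinh²(κL) / (4E(V₀ − E))]⁻¹ = 1/71.81 = 0.0139.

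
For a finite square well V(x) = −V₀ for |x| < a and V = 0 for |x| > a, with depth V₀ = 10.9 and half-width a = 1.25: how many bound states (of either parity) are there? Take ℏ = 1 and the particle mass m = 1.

N = 4

Define the well-strength parameter z₀ = (a/ℏ)√(2mV₀) = 1.25 × √(2·1·10.9) = 5.836.
A new bound state (alternating even/odd) appears each time z₀ passes a multiple of π/2, so N = ⌊2z₀/π⌋ + 1 = ⌊3.716⌋ + 1 = 4.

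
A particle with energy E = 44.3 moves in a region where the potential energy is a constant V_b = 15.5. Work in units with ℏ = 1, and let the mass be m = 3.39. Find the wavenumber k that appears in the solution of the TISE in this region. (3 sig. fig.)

k = 14.0

With E > V_b the solution is oscillatory, ψ ∝ e^{±ikx} with k = √(2m(E − V_b))/ℏ.
k = √(2 × 3.39 × 28.8) = 13.97.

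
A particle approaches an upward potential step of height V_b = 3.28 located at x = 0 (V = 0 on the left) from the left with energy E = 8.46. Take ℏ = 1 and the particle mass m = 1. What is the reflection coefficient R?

R = 0.0149

On each side the TISE gives plane waves with k = √(2m(E − V))/ℏ: k₁ = √(2·1·8.46) = 4.113, k₂ = √(2·1·5.18) = 3.219.
Continuity of ψ and ψ′ at the step yields the reflection amplitude r = (k₁ − k₂)/(k₁ + k₂) = 0.1220; thus R = |r|² = 0.01489, T = 0.9851.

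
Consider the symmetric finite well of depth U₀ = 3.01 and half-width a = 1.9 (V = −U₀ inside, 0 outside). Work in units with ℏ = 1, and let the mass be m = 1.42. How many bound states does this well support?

N = 4

The dimensionless depth is z₀ = a√(2mU₀)/ℏ = 1.9 × √(8.548) = 5.555.
The even/odd transcendental equations gain one root per π/2 in z₀, giving N = 1 + ⌊2z₀/π⌋ = 1 + ⌊3.537⌋ = 4.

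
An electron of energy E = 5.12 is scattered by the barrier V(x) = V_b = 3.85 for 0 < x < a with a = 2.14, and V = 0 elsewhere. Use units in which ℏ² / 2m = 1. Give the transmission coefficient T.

T = 0.798

E > V_b: inside the barrier k₂ = √(2m(E − V_b))/ℏ = 1.127, k₂a = 2.412.
T = [1 + V_b² sin²(k₂a) / (4E(E − V_b))]⁻¹ = 1/1.253 = 0.798.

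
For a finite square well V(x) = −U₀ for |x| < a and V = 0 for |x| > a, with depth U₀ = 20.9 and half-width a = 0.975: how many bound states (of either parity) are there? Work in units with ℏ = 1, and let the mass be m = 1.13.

The dimensionless depth is z₀ = a√(2mU₀)/ℏ = 0.975 × √(47.23) = 6.701.
A new bound state (alternating even/odd) appears each time z₀ passes a multiple of π/2, so N = ⌊2z₀/π⌋ + 1 = ⌊4.266⌋ + 1 = 5.

N = 5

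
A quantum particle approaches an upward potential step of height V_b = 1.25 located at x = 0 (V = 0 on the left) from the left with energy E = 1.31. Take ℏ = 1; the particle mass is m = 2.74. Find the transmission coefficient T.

The wavenumbers are k₁ = √(2mE)/ℏ = 2.679 on the left and k₂ = √(2m(E − V_b))/ℏ = 0.5734 on the right.
Continuity of ψ and ψ′ at the step yields the reflection amplitude r = (k₁ − k₂)/(k₁ + k₂) = 0.6474; thus R = |r|² = 0.4192, T = 0.5808.

T = 0.581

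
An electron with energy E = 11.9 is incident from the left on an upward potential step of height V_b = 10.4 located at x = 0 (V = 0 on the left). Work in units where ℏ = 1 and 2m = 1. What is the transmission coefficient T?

The wavenumbers are k₁ = √(2mE)/ℏ = 3.450 on the left and k₂ = √(2m(E − V_b))/ℏ = 1.225 on the right.
Continuity of ψ and ψ′ at the step yields the reflection amplitude r = (k₁ − k₂)/(k₁ + k₂) = 0.4760; thus R = |r|² = 0.2266, T = 0.7734.

T = 0.773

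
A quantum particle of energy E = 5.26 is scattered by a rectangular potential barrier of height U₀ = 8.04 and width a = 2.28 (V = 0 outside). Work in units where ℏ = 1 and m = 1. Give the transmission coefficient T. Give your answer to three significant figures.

E < U₀: inside the barrier ψ ∝ e^{±κx} with κ = √(2m(U₀ − E))/ℏ = 2.358.
κa = 5.376, sinh(κa) = 108.1.
The exact tunnelling result is T⁻¹ = 1 + U₀² sinh²(κa) / [4E(U₀ − E)] = 12910, so T = 0.0000774.

T = 0.0000774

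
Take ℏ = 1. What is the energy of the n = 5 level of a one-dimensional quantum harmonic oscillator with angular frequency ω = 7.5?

Using E_n = (n + ½)ℏω: E_5 = 5.5 × 7.5 = 41.25.

E = 41.3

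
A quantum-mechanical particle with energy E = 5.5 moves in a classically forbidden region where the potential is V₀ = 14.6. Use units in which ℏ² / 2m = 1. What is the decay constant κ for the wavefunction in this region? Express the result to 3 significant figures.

κ = 3.02

Since E < V₀ the TISE in this region is ψ'' = κ²ψ with κ = √(2m(V₀ − E))/ℏ.
κ = √(2 × 0.5 × 9.1) = 3.017.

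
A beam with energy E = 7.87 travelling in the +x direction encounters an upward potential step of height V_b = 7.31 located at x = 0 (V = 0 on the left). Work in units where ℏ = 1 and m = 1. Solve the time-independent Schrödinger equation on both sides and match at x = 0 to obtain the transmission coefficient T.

On each side the TISE gives plane waves with k = √(2m(E − V))/ℏ: k₁ = √(2·1·7.87) = 3.967, k₂ = √(2·1·0.56) = 1.058.
Continuity of ψ and ψ′ at the step yields the reflection amplitude r = (k₁ − k₂)/(k₁ + k₂) = 0.5788; thus R = |r|² = 0.3351, T = 0.6649.

T = 0.665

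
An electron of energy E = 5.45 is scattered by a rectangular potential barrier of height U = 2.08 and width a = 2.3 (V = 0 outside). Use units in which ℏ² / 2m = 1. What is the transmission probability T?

T = 0.956

E > U: inside the barrier k₂ = √(2m(E − U))/ℏ = 1.836, k₂a = 4.222.
T = [1 + U² sin²(k₂a) / (4E(E − U))]⁻¹ = 1/1.046 = 0.956.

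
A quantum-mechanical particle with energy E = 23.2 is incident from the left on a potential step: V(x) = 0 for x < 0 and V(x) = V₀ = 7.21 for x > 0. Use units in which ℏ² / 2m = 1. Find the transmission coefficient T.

The wavenumbers are k₁ = √(2mE)/ℏ = 4.817 on the left and k₂ = √(2m(E − V₀))/ℏ = 3.999 on the right.
Matching ψ and ψ′ at x = 0 gives r = (k₁ − k₂)/(k₁ + k₂), so R = r² = 0.008608 and T = 1 − R = 0.9914.

T = 0.991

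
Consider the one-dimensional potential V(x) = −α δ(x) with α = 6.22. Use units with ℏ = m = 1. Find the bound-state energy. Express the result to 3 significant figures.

E = -19.3

For x ≠ 0 the bound state is ψ ∝ e^{−κ|x|}; integrating the TISE across the delta gives the cusp condition 2κ = 2mα/ℏ², so κ = 6.220.
Then E = −ℏ²κ²/(2m) = −mα²/(2ℏ²) = -19.34.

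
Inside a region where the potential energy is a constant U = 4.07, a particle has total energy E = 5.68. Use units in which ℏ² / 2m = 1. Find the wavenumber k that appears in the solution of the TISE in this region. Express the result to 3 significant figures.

With E > U the solution is oscillatory, ψ ∝ e^{±ikx} with k = √(2m(E − U))/ℏ.
k = √(2 × 0.5 × 1.61) = 1.269.

k = 1.27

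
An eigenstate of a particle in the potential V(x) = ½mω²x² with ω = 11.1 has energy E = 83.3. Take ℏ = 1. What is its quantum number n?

n = 7

E_n = ℏω(n + ½) ⇒ n = E/(ℏω) − ½ = 83.3/11.1 − 0.5 = 7.005 → n = 7.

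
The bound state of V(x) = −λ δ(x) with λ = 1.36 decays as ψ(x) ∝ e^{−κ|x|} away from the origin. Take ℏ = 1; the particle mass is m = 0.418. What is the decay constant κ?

Integrate −(ℏ²/2m)ψ'' − λδ(x)ψ = Eψ from −ε to +ε: the ψ'' term gives ψ'(0⁺) − ψ'(0⁻) and the δ term gives −(2mλ/ℏ²)ψ(0).
With ψ ∝ e^{−κ|x|} this yields −2κ = −2mλ/ℏ², so κ = mλ/ℏ² = 0.5685.

κ = 0.568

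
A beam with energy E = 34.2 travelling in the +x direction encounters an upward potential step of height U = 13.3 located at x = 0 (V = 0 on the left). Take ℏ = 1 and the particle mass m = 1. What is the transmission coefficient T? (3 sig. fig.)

T = 0.985

The wavenumbers are k₁ = √(2mE)/ℏ = 8.270 on the left and k₂ = √(2m(E − U))/ℏ = 6.465 on the right.
Matching ψ and ψ′ at x = 0 gives r = (k₁ − k₂)/(k₁ + k₂), so R = r² = 0.01501 and T = 1 − R = 0.9850.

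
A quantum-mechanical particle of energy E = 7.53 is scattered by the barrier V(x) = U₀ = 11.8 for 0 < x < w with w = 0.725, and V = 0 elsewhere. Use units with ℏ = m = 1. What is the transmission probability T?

T = 0.0521

E < U₀: inside the barrier ψ ∝ e^{±κx} with κ = √(2m(U₀ − E))/ℏ = 2.922.
κw = 2.119, sinh(κw) = 4.100.
The exact tunnelling result is T⁻¹ = 1 + U₀² sinh²(κw) / [4E(U₀ − E)] = 19.20, so T = 0.0521.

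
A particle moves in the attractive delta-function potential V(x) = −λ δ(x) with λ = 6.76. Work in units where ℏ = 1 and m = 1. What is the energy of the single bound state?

For x ≠ 0 the bound state is ψ ∝ e^{−κ|x|}; integrating the TISE across the delta gives the cusp condition 2κ = 2mλ/ℏ², so κ = 6.760.
Then E = −ℏ²κ²/(2m) = −mλ²/(2ℏ²) = -22.85.

E = -22.8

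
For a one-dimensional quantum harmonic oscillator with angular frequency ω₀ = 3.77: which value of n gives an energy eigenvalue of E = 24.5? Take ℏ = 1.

E_n = ℏω₀(n + ½) ⇒ n = E/(ℏω₀) − ½ = 24.5/3.77 − 0.5 = 5.999 → n = 6.

n = 6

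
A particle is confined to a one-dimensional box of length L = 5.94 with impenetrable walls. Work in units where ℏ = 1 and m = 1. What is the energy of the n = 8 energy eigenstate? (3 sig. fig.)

E = 8.95

Requiring ψ(0) = ψ(L) = 0 quantises k = nπ/L, hence E_n = ℏ²k²/2m = n²π²ℏ²/(2mL²).
E_8 = 8² × π² / (2 × 1 × 5.94²) = 8.951.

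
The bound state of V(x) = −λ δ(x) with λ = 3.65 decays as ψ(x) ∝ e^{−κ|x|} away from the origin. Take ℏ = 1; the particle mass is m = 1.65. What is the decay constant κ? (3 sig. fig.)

κ = 6.02

Integrating the TISE across x = 0 gives the cusp condition ψ'(0⁺) − ψ'(0⁻) = −(2mλ/ℏ²)ψ(0).
With ψ ∝ e^{−κ|x|} this yields −2κ = −2mλ/ℏ², so κ = mλ/ℏ² = 6.023.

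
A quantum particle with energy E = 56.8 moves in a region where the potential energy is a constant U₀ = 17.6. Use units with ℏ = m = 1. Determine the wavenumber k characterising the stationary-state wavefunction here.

k = 8.85

With E > U₀ the solution is oscillatory, ψ ∝ e^{±ikx} with k = √(2m(E − U₀))/ℏ.
k = √(2 × 1 × 39.2) = 8.854.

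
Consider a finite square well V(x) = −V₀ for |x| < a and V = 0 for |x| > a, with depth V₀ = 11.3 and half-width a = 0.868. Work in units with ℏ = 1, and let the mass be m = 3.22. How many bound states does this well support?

Define the well-strength parameter z₀ = (a/ℏ)√(2mV₀) = 0.868 × √(2·3.22·11.3) = 7.405.
A new bound state (alternating even/odd) appears each time z₀ passes a multiple of π/2, so N = ⌊2z₀/π⌋ + 1 = ⌊4.714⌋ + 1 = 5.

N = 5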